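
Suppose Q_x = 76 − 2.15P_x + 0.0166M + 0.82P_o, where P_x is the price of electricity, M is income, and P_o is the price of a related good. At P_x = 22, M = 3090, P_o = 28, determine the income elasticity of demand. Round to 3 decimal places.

At the given point, Q_x = 76 − 2.15(22) + 0.0166(3090) + 0.82(28) = 76 − 47.3 + 51.294 + 22.96 = 102.954.
∂Q_x/∂M = +0.0166, so E_I = 0.0166·(3090/102.954) ≈ 0.498.
E_I ∈ (0,1): normal good (necessity).

0.498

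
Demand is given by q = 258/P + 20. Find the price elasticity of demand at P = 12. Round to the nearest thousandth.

At P = 12, q = 41.5.
dq/dP = −258/P² = −1.7917.
Point elasticity E = (dq/dP)·(P/q) = -1.7917 × 12/41.5 ≈ -0.518.
|E| < 1, so demand is inelastic at this price.

-0.518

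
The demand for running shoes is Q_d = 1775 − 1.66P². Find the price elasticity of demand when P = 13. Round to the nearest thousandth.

-0.375

At P = 13, Q_d = 1494.46.
dQ_d/dP = −2·1.66·P = −43.16.
Point elasticity E = (dQ_d/dP)·(P/Q_d) = -43.16 × 13/1494.46 ≈ -0.375.
|E| < 1, so demand is inelastic at this price.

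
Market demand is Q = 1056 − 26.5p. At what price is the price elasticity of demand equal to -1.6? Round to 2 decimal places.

24.52

Set −bp/(a − bp) = −1.6 ⇒ bp = 1.6(a − bp) ⇒ bp(1+1.6) = 1.6·a.
p = 1.6·1056/(26.5·2.6) ≈ 24.52.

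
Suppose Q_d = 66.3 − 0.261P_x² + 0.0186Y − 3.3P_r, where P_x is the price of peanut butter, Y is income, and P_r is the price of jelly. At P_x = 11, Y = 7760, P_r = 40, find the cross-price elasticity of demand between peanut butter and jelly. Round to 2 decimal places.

Evaluating quantity at (P_x, Y, P_r) gives Q_d = 66.3 − 0.261(11)² + 0.0186(7760) − 3.3(40) = 66.3 − 31.581 + 144.336 − 132 = 47.055.
∂Q_d/∂P_r = −3.3, so E_xy = -3.3·(40/47.055) ≈ -2.81.
E_xy < 0: the goods are complements.

-2.81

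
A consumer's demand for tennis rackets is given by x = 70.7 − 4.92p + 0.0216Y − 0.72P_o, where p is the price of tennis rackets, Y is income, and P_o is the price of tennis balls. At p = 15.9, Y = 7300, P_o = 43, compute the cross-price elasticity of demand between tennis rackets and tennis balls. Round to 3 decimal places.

-0.260

At the given point, x = 70.7 − 4.92(15.9) + 0.0216(7300) − 0.72(43) = 70.7 − 78.228 + 157.68 − 30.96 = 119.192.
∂x/∂P_o = −0.72, so E_xy = -0.72·(43/119.192) ≈ -0.260.
E_xy < 0: the goods are complements.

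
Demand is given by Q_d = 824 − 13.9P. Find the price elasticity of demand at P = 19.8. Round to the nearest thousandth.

At P = 19.8, Q_d = 548.78.
dQ_d/dP = −13.9.
Point elasticity E = (dQ_d/dP)·(P/Q_d) = -13.9 × 19.8/548.78 ≈ -0.502.
|E| < 1, so demand is inelastic at this price.

-0.502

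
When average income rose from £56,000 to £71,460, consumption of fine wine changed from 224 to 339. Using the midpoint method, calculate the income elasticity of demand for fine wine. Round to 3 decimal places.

%ΔQ = (339 − 224)/[(224+339)/2] = 115/281.5 ≈ 0.4085.
%ΔY = (71,460 − 56,000)/[(56,000+71,460)/2] = 15460/63730 ≈ 0.2426.
E_I = %ΔQ/%ΔY ≈ 1.684.
E_I > 1: normal good (luxury).

1.684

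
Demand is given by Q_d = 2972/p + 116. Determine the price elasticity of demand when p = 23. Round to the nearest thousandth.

At p = 23, Q_d = 245.2174.
dQ_d/dp = −2972/p² = −5.6181.
Point elasticity E = (dQ_d/dp)·(p/Q_d) = -5.6181 × 23/245.2174 ≈ -0.527.
|E| < 1, so demand is inelastic at this price.

-0.527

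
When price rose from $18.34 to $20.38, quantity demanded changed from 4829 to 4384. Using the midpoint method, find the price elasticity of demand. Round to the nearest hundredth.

-0.92

%ΔQ = (4384 − 4829)/[(4829 + 4384)/2] = -445/4606.5 ≈ -0.0966.
%ΔP = (20.38 − 18.34)/[(18.34 + 20.38)/2] = 2.04/19.36 ≈ 0.1054.
Arc elasticity E = %ΔQ/%ΔP ≈ -0.0966/0.1054 ≈ -0.92.
|E| < 1: demand is inelastic over this range.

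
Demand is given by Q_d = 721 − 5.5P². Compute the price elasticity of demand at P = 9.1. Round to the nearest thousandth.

-3.430

At P = 9.1, Q_d = 265.545.
dQ_d/dP = −2·5.5·P = −100.1.
Point elasticity E = (dQ_d/dP)·(P/Q_d) = -100.1 × 9.1/265.545 ≈ -3.430.
|E| > 1, so demand is elastic at this price.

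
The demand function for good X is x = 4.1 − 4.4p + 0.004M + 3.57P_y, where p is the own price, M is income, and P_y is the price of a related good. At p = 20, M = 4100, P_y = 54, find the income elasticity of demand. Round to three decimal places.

0.131

Substituting, x = 4.1 − 4.4(20) + 0.004(4100) + 3.57(54) = 4.1 − 88 + 16.4 + 192.78 = 125.28.
∂x/∂M = +0.004, so E_I = 0.004·(4100/125.28) ≈ 0.131.
E_I ∈ (0,1): normal good (necessity).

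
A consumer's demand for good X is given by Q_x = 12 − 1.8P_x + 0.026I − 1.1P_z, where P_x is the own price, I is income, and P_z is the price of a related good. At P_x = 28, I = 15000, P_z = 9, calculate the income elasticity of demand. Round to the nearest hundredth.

1.14

Evaluating quantity at (P_x, I, P_z) gives Q_x = 12 − 1.8(28) + 0.026(15000) − 1.1(9) = 12 − 50.4 + 390 − 9.9 = 341.7.
∂Q_x/∂I = +0.026, so E_I = 0.026·(15000/341.7) ≈ 1.14.
E_I > 1: normal good (luxury).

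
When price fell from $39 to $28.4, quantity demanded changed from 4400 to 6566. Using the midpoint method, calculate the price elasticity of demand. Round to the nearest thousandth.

%Δq = (6566 − 4400)/[(4400 + 6566)/2] = 2166/5483 ≈ 0.3950.
%Δp = (28.4 − 39)/[(39 + 28.4)/2] = -10.6/33.7 ≈ -0.3145.
Arc elasticity E = %Δq/%Δp ≈ 0.3950/-0.3145 ≈ -1.256.
|E| > 1: demand is elastic over this range.

-1.256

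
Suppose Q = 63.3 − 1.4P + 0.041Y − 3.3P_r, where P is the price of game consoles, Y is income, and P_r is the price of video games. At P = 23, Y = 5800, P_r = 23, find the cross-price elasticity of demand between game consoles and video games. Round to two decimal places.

-0.39

First evaluate Q: 63.3 − 1.4(23) + 0.041(5800) − 3.3(23) = 63.3 − 32.2 + 237.8 − 75.9 = 193.
∂Q/∂P_r = −3.3, so E_xy = -3.3·(23/193) ≈ -0.39.
E_xy < 0: the goods are complements.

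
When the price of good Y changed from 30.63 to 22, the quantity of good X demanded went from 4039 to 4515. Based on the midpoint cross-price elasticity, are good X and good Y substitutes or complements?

%ΔQ_x = (4515 − 4039)/[(4039+4515)/2] = 476/4277 ≈ 0.1113.
%ΔP_y = (22 − 30.63)/[(30.63+22)/2] ≈ -0.3279.
E_xy = 0.1113/-0.3279 ≈ -0.339.
E_xy < 0, so the goods are complements.

complements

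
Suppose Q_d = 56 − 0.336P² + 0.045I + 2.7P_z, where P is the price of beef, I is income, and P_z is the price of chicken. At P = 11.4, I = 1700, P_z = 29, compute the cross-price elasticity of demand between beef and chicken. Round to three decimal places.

0.468

At the given point, Q_d = 56 − 0.336(11.4)² + 0.045(1700) + 2.7(29) = 56 − 43.6666 + 76.5 + 78.3 = 167.1334.
∂Q_d/∂P_z = +2.7, so E_xy = 2.7·(29/167.1334) ≈ 0.468.
E_xy > 0: the goods are substitutes.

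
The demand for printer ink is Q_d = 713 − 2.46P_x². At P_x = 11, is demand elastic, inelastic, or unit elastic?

elastic

At P_x = 11, Q_d = 415.34.
dQ_d/dP_x = −2·2.46·P_x = −54.12.
Point elasticity E = (dQ_d/dP_x)·(P_x/Q_d) = -54.12 × 11/415.34 ≈ -1.433.
|E| ≈ 1.433 > 1, so demand is elastic.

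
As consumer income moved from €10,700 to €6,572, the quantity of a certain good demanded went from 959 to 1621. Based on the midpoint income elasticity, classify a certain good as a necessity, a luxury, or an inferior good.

inferior

%ΔQ = (1621 − 959)/[(959+1621)/2] = 662/1290 ≈ 0.5132.
%ΔY = (6,572 − 10,700)/[(10,700+6,572)/2] = -4128/8636 ≈ -0.4780.
E_I = %ΔQ/%ΔY ≈ -1.074.
E_I < 0: inferior good.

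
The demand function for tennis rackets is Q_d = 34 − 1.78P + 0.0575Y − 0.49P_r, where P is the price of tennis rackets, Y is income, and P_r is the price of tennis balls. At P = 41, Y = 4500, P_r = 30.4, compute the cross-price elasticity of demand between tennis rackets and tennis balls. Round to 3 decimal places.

-0.073

First evaluate Q_d: 34 − 1.78(41) + 0.0575(4500) − 0.49(30.4) = 34 − 72.98 + 258.75 − 14.896 = 204.874.
∂Q_d/∂P_r = −0.49, so E_xy = -0.49·(30.4/204.874) ≈ -0.073.
E_xy < 0: the goods are complements.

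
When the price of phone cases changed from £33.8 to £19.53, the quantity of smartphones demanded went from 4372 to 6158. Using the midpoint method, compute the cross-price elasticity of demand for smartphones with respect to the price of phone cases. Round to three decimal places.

%ΔQ_x = (6158 − 4372)/[(4372+6158)/2] = 1786/5265 ≈ 0.3392.
%ΔP_y = (19.53 − 33.8)/[(33.8+19.53)/2] ≈ -0.5352.
E_xy = 0.3392/-0.5352 ≈ -0.634.
E_xy < 0, so smartphones and phone cases are complements.

-0.634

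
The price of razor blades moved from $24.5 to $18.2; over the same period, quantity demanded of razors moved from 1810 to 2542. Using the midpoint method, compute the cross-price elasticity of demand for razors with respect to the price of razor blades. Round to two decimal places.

-1.14

%ΔQ_x = (2542 − 1810)/[(1810+2542)/2] = 732/2176 ≈ 0.3364.
%ΔP_y = (18.2 − 24.5)/[(24.5+18.2)/2] ≈ -0.2951.
E_xy = 0.3364/-0.2951 ≈ -1.14.
E_xy < 0, so razors and razor blades are complements.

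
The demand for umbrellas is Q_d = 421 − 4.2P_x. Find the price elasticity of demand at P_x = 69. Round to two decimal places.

-2.21

At P_x = 69, Q_d = 131.2.
dQ_d/dP_x = −4.2.
Point elasticity E = (dQ_d/dP_x)·(P_x/Q_d) = -4.2 × 69/131.2 ≈ -2.21.
|E| > 1, so demand is elastic at this price.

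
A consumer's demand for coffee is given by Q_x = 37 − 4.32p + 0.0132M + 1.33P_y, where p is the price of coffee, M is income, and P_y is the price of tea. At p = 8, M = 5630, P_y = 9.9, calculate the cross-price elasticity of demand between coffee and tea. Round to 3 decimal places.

Q_x = 37 − 4.32(8) + 0.0132(5630) + 1.33(9.9) = 37 − 34.56 + 74.316 + 13.167 = 89.923.
∂Q_x/∂P_y = +1.33, so E_xy = 1.33·(9.9/89.923) ≈ 0.146.
E_xy > 0: the goods are substitutes.

0.146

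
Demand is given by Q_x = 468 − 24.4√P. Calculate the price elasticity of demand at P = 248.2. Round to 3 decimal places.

-2.299

At P = 248.2, Q_x = 83.5935.
dQ_x/dP = −24.4/(2√P) = −24.4/(2·15.7544).
Point elasticity E = (dQ_x/dP)·(P/Q_x) = -0.7744 × 248.2/83.5935 ≈ -2.299.
|E| > 1, so demand is elastic at this price.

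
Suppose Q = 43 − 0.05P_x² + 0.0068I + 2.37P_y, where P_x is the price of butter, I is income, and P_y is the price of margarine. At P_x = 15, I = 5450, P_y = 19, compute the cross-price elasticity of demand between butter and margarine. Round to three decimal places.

Q = 43 − 0.05(15)² + 0.0068(5450) + 2.37(19) = 43 − 11.25 + 37.06 + 45.03 = 113.84.
∂Q/∂P_y = +2.37, so E_xy = 2.37·(19/113.84) ≈ 0.396.
E_xy > 0: the goods are substitutes.

0.396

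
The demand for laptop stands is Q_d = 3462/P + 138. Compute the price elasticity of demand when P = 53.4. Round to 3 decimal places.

At P = 53.4, Q_d = 202.8315.
dQ_d/dP = −3462/P² = −1.2141.
Point elasticity E = (dQ_d/dP)·(P/Q_d) = -1.2141 × 53.4/202.8315 ≈ -0.320.
|E| < 1, so demand is inelastic at this price.

-0.320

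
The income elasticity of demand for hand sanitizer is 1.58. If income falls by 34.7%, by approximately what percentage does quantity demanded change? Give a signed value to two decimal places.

%ΔQ ≈ E × %ΔI = (1.58) × (-34.7%) ≈ -54.83%.

-54.83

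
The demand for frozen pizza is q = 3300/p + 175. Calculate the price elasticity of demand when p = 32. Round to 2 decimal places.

-0.37

At p = 32, q = 278.125.
dq/dp = −3300/p² = −3.2227.
Point elasticity E = (dq/dp)·(p/q) = -3.2227 × 32/278.125 ≈ -0.37.
|E| < 1, so demand is inelastic at this price.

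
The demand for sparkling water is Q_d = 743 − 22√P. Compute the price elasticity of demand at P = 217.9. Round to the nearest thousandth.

At P = 217.9, Q_d = 418.2484.
dQ_d/dP = −22/(2√P) = −22/(2·14.7614).
Point elasticity E = (dQ_d/dP)·(P/Q_d) = -0.7452 × 217.9/418.2484 ≈ -0.388.
|E| < 1, so demand is inelastic at this price.

-0.388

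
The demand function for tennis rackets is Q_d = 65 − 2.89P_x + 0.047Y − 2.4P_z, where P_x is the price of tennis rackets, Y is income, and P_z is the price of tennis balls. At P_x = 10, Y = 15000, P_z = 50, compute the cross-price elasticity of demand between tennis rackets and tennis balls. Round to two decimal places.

-0.19

At the given point, Q_d = 65 − 2.89(10) + 0.047(15000) − 2.4(50) = 65 − 28.9 + 705 − 120 = 621.1.
∂Q_d/∂P_z = −2.4, so E_xy = -2.4·(50/621.1) ≈ -0.19.
E_xy < 0: the goods are complements.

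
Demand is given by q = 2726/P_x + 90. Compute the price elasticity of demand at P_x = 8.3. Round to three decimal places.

-0.785

At P_x = 8.3, q = 418.4337.
dq/dP_x = −2726/P_x² = −39.5703.
Point elasticity E = (dq/dP_x)·(P_x/q) = -39.5703 × 8.3/418.4337 ≈ -0.785.
|E| < 1, so demand is inelastic at this price.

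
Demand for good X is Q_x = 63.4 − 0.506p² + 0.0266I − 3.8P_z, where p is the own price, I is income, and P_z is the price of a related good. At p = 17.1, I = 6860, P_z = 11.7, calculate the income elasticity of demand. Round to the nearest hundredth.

3.41

Evaluating quantity at (p, I, P_z) gives Q_x = 63.4 − 0.506(17.1)² + 0.0266(6860) − 3.8(11.7) = 63.4 − 147.9595 + 182.476 − 44.46 = 53.4565.
∂Q_x/∂I = +0.0266, so E_I = 0.0266·(6860/53.4565) ≈ 3.41.
E_I > 1: normal good (luxury).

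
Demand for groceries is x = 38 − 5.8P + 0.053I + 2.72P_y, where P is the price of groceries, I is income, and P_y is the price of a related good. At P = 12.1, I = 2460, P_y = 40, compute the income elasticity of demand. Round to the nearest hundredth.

Evaluating quantity at (P, I, P_y) gives x = 38 − 5.8(12.1) + 0.053(2460) + 2.72(40) = 38 − 70.18 + 130.38 + 108.8 = 207.
∂x/∂I = +0.053, so E_I = 0.053·(2460/207) ≈ 0.63.
E_I ∈ (0,1): normal good (necessity).

0.63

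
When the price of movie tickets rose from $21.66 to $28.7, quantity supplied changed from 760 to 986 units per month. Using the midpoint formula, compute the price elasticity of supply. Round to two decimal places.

%Δq = (986 − 760)/[(760 + 986)/2] = 226/873 ≈ 0.2589.
%ΔP = (28.7 − 21.66)/[(21.66 + 28.7)/2] = 7.04/25.18 ≈ 0.2796.
Arc elasticity E = %Δq/%ΔP ≈ 0.2589/0.2796 ≈ 0.93.
|E| < 1: supply is inelastic over this range.

0.93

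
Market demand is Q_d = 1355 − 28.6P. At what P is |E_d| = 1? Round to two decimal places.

For linear demand Q_d = a − bP, E = −bP/(a − bP). |E| = 1 ⇒ bP = a − bP ⇒ P = a/(2b).
P = 1355/(2·28.6) ≈ 23.69.

23.69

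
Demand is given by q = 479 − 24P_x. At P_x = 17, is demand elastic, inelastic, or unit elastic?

At P_x = 17, q = 71.
dq/dP_x = −24.
Point elasticity E = (dq/dP_x)·(P_x/q) = -24 × 17/71 ≈ -5.746.
|E| ≈ 5.746 > 1, so demand is elastic.

elastic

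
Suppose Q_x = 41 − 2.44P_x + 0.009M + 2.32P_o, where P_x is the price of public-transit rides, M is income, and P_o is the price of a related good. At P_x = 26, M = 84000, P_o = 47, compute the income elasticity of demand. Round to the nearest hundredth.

0.90

Substituting, Q_x = 41 − 2.44(26) + 0.009(84000) + 2.32(47) = 41 − 63.44 + 756 + 109.04 = 842.6.
∂Q_x/∂M = +0.009, so E_I = 0.009·(84000/842.6) ≈ 0.90.
E_I ∈ (0,1): normal good (necessity).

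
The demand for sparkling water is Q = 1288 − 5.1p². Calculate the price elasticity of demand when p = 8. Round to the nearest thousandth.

-0.679

At p = 8, Q = 961.6.
dQ/dp = −2·5.1·p = −81.6.
Point elasticity E = (dQ/dp)·(p/Q) = -81.6 × 8/961.6 ≈ -0.679.
|E| < 1, so demand is inelastic at this price.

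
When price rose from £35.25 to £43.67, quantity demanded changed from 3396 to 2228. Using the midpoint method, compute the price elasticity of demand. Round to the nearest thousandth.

-1.947

%ΔQ = (2228 − 3396)/[(3396 + 2228)/2] = -1168/2812 ≈ -0.4154.
%Δp = (43.67 − 35.25)/[(35.25 + 43.67)/2] = 8.42/39.46 ≈ 0.2134.
Arc elasticity E = %ΔQ/%Δp ≈ -0.4154/0.2134 ≈ -1.947.
|E| > 1: demand is elastic over this range.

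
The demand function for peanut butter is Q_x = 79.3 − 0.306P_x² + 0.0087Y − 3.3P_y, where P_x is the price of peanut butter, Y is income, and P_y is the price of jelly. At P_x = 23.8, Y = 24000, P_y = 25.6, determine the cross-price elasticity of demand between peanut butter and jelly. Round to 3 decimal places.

-2.789

At the given point, Q_x = 79.3 − 0.306(23.8)² + 0.0087(24000) − 3.3(25.6) = 79.3 − 173.3306 + 208.8 − 84.48 = 30.2894.
∂Q_x/∂P_y = −3.3, so E_xy = -3.3·(25.6/30.2894) ≈ -2.789.
E_xy < 0: the goods are complements.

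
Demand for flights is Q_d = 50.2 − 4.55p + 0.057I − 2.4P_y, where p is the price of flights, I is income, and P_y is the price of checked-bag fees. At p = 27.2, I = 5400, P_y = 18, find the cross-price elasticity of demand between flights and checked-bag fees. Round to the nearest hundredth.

-0.23

Substituting, Q_d = 50.2 − 4.55(27.2) + 0.057(5400) − 2.4(18) = 50.2 − 123.76 + 307.8 − 43.2 = 191.04.
∂Q_d/∂P_y = −2.4, so E_xy = -2.4·(18/191.04) ≈ -0.23.
E_xy < 0: the goods are complements.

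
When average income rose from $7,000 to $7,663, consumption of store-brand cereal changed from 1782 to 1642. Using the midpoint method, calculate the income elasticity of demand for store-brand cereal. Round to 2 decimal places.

-0.90

%ΔQ = (1642 − 1782)/[(1782+1642)/2] = -140/1712 ≈ -0.0818.
%ΔY = (7,663 − 7,000)/[(7,000+7,663)/2] = 663/7331.5 ≈ 0.0904.
E_I = %ΔQ/%ΔY ≈ -0.90.
E_I < 0: inferior good.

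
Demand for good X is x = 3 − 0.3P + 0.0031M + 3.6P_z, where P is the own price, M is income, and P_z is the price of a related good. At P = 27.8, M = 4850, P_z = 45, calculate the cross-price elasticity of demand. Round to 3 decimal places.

0.944

Substituting, x = 3 − 0.3(27.8) + 0.0031(4850) + 3.6(45) = 3 − 8.34 + 15.035 + 162 = 171.695.
∂x/∂P_z = +3.6, so E_xy = 3.6·(45/171.695) ≈ 0.944.
E_xy > 0: the goods are substitutes.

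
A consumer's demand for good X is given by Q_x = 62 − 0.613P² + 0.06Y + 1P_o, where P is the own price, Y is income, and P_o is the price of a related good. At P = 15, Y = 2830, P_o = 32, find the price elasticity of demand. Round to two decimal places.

First evaluate Q_x: 62 − 0.613(15)² + 0.06(2830) + 1(32) = 62 − 137.925 + 169.8 + 32 = 125.875.
∂Q_x/∂P = −2·0.613·P = -18.39, so E_p = -18.39·(15/125.875) ≈ -2.19.
|E_p| > 1: demand is elastic.

-2.19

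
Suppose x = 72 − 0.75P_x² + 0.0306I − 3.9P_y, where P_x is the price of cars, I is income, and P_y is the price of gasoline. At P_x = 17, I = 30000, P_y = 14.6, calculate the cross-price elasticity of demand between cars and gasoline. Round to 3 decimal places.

-0.079

Substituting, x = 72 − 0.75(17)² + 0.0306(30000) − 3.9(14.6) = 72 − 216.75 + 918 − 56.94 = 716.31.
∂x/∂P_y = −3.9, so E_xy = -3.9·(14.6/716.31) ≈ -0.079.
E_xy < 0: the goods are complements.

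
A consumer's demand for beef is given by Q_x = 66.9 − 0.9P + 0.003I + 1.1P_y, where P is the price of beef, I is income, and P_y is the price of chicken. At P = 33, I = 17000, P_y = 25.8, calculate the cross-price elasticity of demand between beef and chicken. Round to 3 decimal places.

0.243

Substituting, Q_x = 66.9 − 0.9(33) + 0.003(17000) + 1.1(25.8) = 66.9 − 29.7 + 51 + 28.38 = 116.58.
∂Q_x/∂P_y = +1.1, so E_xy = 1.1·(25.8/116.58) ≈ 0.243.
E_xy > 0: the goods are substitutes.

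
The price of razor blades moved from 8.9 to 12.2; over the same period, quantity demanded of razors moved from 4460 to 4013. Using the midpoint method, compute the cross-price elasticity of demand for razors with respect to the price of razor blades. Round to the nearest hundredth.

%ΔQ_x = (4013 − 4460)/[(4460+4013)/2] = -447/4236.5 ≈ -0.1055.
%ΔP_y = (12.2 − 8.9)/[(8.9+12.2)/2] ≈ 0.3128.
E_xy = -0.1055/0.3128 ≈ -0.34.
E_xy < 0, so razors and razor blades are complements.

-0.34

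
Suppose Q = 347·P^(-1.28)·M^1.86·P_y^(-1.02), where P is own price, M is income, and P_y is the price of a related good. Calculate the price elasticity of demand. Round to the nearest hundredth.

For a Cobb–Douglas (constant-elasticity) form Q = A·P^α·…, the elasticity with respect to P equals the exponent α at every point.
Here the exponent on P is -1.28, so the price elasticity of demand is -1.28.

-1.28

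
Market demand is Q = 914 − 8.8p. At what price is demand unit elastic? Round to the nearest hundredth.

51.93

For linear demand Q = a − bp, E = −bp/(a − bp). |E| = 1 ⇒ bp = a − bp ⇒ p = a/(2b).
p = 914/(2·8.8) ≈ 51.93.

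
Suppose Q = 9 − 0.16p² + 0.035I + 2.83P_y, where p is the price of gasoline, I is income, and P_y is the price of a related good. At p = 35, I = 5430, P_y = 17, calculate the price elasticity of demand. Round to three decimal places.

-7.662

First evaluate Q: 9 − 0.16(35)² + 0.035(5430) + 2.83(17) = 9 − 196 + 190.05 + 48.11 = 51.16.
∂Q/∂p = −2·0.16·p = -11.2, so E_p = -11.2·(35/51.16) ≈ -7.662.
|E_p| > 1: demand is elastic.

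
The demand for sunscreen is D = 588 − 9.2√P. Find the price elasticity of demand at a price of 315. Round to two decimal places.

At P = 315, D = 424.7162.
dD/dP = −9.2/(2√P) = −9.2/(2·17.7482).
Point elasticity E = (dD/dP)·(P/D) = -0.2592 × 315/424.7162 ≈ -0.19.
|E| < 1, so demand is inelastic at this price.

-0.19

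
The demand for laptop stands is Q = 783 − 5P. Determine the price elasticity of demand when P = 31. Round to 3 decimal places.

At P = 31, Q = 628.
dQ/dP = −5.
Point elasticity E = (dQ/dP)·(P/Q) = -5 × 31/628 ≈ -0.247.
|E| < 1, so demand is inelastic at this price.

-0.247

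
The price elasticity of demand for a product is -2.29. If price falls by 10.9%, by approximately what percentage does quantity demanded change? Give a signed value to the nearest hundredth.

%ΔQ ≈ E × %ΔP = (-2.29) × (-10.9%) ≈ 24.96%.

24.96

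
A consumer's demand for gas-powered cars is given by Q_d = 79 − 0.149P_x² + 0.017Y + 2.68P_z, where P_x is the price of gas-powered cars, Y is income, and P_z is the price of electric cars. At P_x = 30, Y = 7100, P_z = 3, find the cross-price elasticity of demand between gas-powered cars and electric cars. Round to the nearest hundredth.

0.11

Substituting, Q_d = 79 − 0.149(30)² + 0.017(7100) + 2.68(3) = 79 − 134.1 + 120.7 + 8.04 = 73.64.
∂Q_d/∂P_z = +2.68, so E_xy = 2.68·(3/73.64) ≈ 0.11.
E_xy > 0: the goods are substitutes.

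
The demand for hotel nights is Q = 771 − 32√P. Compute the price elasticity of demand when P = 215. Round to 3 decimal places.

At P = 215, Q = 301.7879.
dQ/dP = −32/(2√P) = −32/(2·14.6629).
Point elasticity E = (dQ/dP)·(P/Q) = -1.0912 × 215/301.7879 ≈ -0.777.
|E| < 1, so demand is inelastic at this price.

-0.777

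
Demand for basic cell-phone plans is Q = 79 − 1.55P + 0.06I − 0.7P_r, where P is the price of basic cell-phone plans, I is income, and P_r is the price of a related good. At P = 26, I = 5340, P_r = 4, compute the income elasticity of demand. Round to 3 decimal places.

0.899

First evaluate Q: 79 − 1.55(26) + 0.06(5340) − 0.7(4) = 79 − 40.3 + 320.4 − 2.8 = 356.3.
∂Q/∂I = +0.06, so E_I = 0.06·(5340/356.3) ≈ 0.899.
E_I ∈ (0,1): normal good (necessity).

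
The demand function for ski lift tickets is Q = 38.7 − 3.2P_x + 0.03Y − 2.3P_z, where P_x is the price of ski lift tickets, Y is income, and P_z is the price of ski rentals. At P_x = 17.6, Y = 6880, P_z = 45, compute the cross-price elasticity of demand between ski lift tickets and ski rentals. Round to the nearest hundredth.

Q = 38.7 − 3.2(17.6) + 0.03(6880) − 2.3(45) = 38.7 − 56.32 + 206.4 − 103.5 = 85.28.
∂Q/∂P_z = −2.3, so E_xy = -2.3·(45/85.28) ≈ -1.21.
E_xy < 0: the goods are complements.

-1.21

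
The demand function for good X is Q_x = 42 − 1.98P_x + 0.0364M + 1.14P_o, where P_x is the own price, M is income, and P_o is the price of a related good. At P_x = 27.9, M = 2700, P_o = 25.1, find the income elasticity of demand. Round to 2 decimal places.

0.86

At the given point, Q_x = 42 − 1.98(27.9) + 0.0364(2700) + 1.14(25.1) = 42 − 55.242 + 98.28 + 28.614 = 113.652.
∂Q_x/∂M = +0.0364, so E_I = 0.0364·(2700/113.652) ≈ 0.86.
E_I ∈ (0,1): normal good (necessity).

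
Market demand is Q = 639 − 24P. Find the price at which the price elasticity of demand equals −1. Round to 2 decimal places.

For linear demand Q = a − bP, E = −bP/(a − bP). |E| = 1 ⇒ bP = a − bP ⇒ P = a/(2b).
P = 639/(2·24) ≈ 13.31.

13.31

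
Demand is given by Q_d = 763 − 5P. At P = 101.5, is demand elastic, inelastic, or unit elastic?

At P = 101.5, Q_d = 255.5.
dQ_d/dP = −5.
Point elasticity E = (dQ_d/dP)·(P/Q_d) = -5 × 101.5/255.5 ≈ -1.986.
|E| ≈ 1.986 > 1, so demand is elastic.

elastic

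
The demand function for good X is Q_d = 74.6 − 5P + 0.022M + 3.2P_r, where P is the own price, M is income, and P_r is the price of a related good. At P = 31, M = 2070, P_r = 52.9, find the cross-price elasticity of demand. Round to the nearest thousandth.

Evaluating quantity at (P, M, P_r) gives Q_d = 74.6 − 5(31) + 0.022(2070) + 3.2(52.9) = 74.6 − 155 + 45.54 + 169.28 = 134.42.
∂Q_d/∂P_r = +3.2, so E_xy = 3.2·(52.9/134.42) ≈ 1.259.
E_xy > 0: the goods are substitutes.

1.259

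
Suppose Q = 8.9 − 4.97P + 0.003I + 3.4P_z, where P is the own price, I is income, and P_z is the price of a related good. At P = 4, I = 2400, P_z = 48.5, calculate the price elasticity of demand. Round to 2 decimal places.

-0.12

Q = 8.9 − 4.97(4) + 0.003(2400) + 3.4(48.5) = 8.9 − 19.88 + 7.2 + 164.9 = 161.12.
∂Q/∂P = −4.97, so E_p = (−4.97)·(4/161.12) ≈ -0.12.
|E_p| < 1: demand is inelastic.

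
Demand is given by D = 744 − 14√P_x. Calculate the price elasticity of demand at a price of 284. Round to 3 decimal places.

At P_x = 284, D = 508.0678.
dD/dP_x = −14/(2√P_x) = −14/(2·16.8523).
Point elasticity E = (dD/dP_x)·(P_x/D) = -0.4154 × 284/508.0678 ≈ -0.232.
|E| < 1, so demand is inelastic at this price.

-0.232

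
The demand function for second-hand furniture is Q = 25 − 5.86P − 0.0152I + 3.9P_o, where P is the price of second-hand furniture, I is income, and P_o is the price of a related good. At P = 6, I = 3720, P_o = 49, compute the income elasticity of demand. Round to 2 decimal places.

-0.45

Q = 25 − 5.86(6) − 0.0152(3720) + 3.9(49) = 25 − 35.16 − 56.544 + 191.1 = 124.396.
∂Q/∂I = −0.0152, so E_I = -0.0152·(3720/124.396) ≈ -0.45.
E_I < 0: inferior good.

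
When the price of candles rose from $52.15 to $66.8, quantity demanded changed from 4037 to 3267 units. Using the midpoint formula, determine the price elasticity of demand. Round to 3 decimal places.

-0.856

%ΔQ = (3267 − 4037)/[(4037 + 3267)/2] = -770/3652 ≈ -0.2108.
%ΔP = (66.8 − 52.15)/[(52.15 + 66.8)/2] = 14.65/59.475 ≈ 0.2463.
Arc elasticity E = %ΔQ/%ΔP ≈ -0.2108/0.2463 ≈ -0.856.
|E| < 1: demand is inelastic over this range.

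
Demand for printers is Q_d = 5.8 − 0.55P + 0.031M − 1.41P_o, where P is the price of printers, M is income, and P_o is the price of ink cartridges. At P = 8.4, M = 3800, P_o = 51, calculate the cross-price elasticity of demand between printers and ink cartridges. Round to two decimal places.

-1.53

Q_d = 5.8 − 0.55(8.4) + 0.031(3800) − 1.41(51) = 5.8 − 4.62 + 117.8 − 71.91 = 47.07.
∂Q_d/∂P_o = −1.41, so E_xy = -1.41·(51/47.07) ≈ -1.53.
E_xy < 0: the goods are complements.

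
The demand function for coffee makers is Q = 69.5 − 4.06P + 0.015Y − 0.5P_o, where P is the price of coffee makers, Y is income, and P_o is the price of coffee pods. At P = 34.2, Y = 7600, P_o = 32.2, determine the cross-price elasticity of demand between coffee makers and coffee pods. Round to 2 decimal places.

Substituting, Q = 69.5 − 4.06(34.2) + 0.015(7600) − 0.5(32.2) = 69.5 − 138.852 + 114 − 16.1 = 28.548.
∂Q/∂P_o = −0.5, so E_xy = -0.5·(32.2/28.548) ≈ -0.56.
E_xy < 0: the goods are complements.

-0.56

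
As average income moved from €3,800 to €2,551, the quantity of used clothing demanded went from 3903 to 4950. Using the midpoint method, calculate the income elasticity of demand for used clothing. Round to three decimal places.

-0.601

%ΔQ = (4950 − 3903)/[(3903+4950)/2] = 1047/4426.5 ≈ 0.2365.
%ΔM = (2,551 − 3,800)/[(3,800+2,551)/2] = -1249/3175.5 ≈ -0.3933.
E_I = %ΔQ/%ΔM ≈ -0.601.
E_I < 0: inferior good.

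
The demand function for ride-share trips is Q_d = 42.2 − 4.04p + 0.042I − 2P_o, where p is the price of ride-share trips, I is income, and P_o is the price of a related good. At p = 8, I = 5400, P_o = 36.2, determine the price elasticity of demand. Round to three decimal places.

Evaluating quantity at (p, I, P_o) gives Q_d = 42.2 − 4.04(8) + 0.042(5400) − 2(36.2) = 42.2 − 32.32 + 226.8 − 72.4 = 164.28.
∂Q_d/∂p = −4.04, so E_p = (−4.04)·(8/164.28) ≈ -0.197.
|E_p| < 1: demand is inelastic.

-0.197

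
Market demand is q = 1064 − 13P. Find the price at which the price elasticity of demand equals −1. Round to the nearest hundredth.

For linear demand q = a − bP, E = −bP/(a − bP). |E| = 1 ⇒ bP = a − bP ⇒ P = a/(2b).
P = 1064/(2·13) ≈ 40.92.

40.92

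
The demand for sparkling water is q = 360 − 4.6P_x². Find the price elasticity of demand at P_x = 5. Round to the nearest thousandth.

-0.939

At P_x = 5, q = 245.
dq/dP_x = −2·4.6·P_x = −46.
Point elasticity E = (dq/dP_x)·(P_x/q) = -46 × 5/245 ≈ -0.939.
|E| < 1, so demand is inelastic at this price.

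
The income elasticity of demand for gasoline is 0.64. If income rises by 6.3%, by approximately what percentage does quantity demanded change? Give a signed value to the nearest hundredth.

4.03

%ΔQ ≈ E × %ΔI = (0.64) × (6.3%) ≈ 4.03%.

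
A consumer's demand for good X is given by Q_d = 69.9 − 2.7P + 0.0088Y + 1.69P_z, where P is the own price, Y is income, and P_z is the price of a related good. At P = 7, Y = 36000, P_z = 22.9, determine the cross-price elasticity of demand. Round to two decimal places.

0.10

Substituting, Q_d = 69.9 − 2.7(7) + 0.0088(36000) + 1.69(22.9) = 69.9 − 18.9 + 316.8 + 38.701 = 406.501.
∂Q_d/∂P_z = +1.69, so E_xy = 1.69·(22.9/406.501) ≈ 0.10.
E_xy > 0: the goods are substitutes.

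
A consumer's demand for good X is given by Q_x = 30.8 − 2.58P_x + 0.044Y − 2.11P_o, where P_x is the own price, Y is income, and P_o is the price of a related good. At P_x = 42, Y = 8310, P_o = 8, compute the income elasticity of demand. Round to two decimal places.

At the given point, Q_x = 30.8 − 2.58(42) + 0.044(8310) − 2.11(8) = 30.8 − 108.36 + 365.64 − 16.88 = 271.2.
∂Q_x/∂Y = +0.044, so E_I = 0.044·(8310/271.2) ≈ 1.35.
E_I > 1: normal good (luxury).

1.35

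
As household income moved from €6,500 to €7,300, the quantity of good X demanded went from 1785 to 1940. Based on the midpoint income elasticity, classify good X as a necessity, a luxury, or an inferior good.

%ΔQ = (1940 − 1785)/[(1785+1940)/2] = 155/1862.5 ≈ 0.0832.
%ΔI = (7,300 − 6,500)/[(6,500+7,300)/2] = 800/6900 ≈ 0.1159.
E_I = %ΔQ/%ΔI ≈ 0.718.
E_I ∈ (0,1): normal good (necessity).

necessity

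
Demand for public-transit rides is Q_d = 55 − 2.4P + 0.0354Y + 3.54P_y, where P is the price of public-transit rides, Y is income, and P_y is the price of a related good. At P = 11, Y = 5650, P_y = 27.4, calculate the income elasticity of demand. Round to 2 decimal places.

Q_d = 55 − 2.4(11) + 0.0354(5650) + 3.54(27.4) = 55 − 26.4 + 200.01 + 96.996 = 325.606.
∂Q_d/∂Y = +0.0354, so E_I = 0.0354·(5650/325.606) ≈ 0.61.
E_I ∈ (0,1): normal good (necessity).

0.61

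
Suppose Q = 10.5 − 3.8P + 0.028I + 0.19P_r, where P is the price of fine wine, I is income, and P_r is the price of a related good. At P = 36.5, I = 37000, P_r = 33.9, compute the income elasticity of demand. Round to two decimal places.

First evaluate Q: 10.5 − 3.8(36.5) + 0.028(37000) + 0.19(33.9) = 10.5 − 138.7 + 1036 + 6.441 = 914.241.
∂Q/∂I = +0.028, so E_I = 0.028·(37000/914.241) ≈ 1.13.
E_I > 1: normal good (luxury).

1.13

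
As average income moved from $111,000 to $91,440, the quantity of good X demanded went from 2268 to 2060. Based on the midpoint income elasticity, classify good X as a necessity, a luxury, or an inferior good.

%ΔQ = (2060 − 2268)/[(2268+2060)/2] = -208/2164 ≈ -0.0961.
%ΔM = (91,440 − 111,000)/[(111,000+91,440)/2] = -19560/101220 ≈ -0.1932.
E_I = %ΔQ/%ΔM ≈ 0.497.
E_I ∈ (0,1): normal good (necessity).

necessity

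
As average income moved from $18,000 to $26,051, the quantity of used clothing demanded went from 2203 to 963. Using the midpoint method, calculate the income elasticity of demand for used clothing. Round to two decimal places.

%ΔQ = (963 − 2203)/[(2203+963)/2] = -1240/1583 ≈ -0.7833.
%ΔM = (26,051 − 18,000)/[(18,000+26,051)/2] = 8051/22025.5 ≈ 0.3655.
E_I = %ΔQ/%ΔM ≈ -2.14.
E_I < 0: inferior good.

-2.14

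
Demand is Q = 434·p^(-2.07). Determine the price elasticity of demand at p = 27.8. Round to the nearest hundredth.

For a Cobb–Douglas (constant-elasticity) form Q = A·p^α·…, the elasticity with respect to p equals the exponent α at every point.
Here the exponent on p is -2.07, so the price elasticity of demand is -2.07.

-2.07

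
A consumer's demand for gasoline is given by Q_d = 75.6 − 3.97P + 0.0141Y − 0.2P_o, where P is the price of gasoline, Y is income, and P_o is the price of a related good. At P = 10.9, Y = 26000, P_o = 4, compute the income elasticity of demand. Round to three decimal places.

0.921

Q_d = 75.6 − 3.97(10.9) + 0.0141(26000) − 0.2(4) = 75.6 − 43.273 + 366.6 − 0.8 = 398.127.
∂Q_d/∂Y = +0.0141, so E_I = 0.0141·(26000/398.127) ≈ 0.921.
E_I ∈ (0,1): normal good (necessity).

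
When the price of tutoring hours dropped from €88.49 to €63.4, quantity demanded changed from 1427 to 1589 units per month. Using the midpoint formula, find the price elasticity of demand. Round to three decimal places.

%ΔQ = (1589 − 1427)/[(1427 + 1589)/2] = 162/1508 ≈ 0.1074.
%ΔP = (63.4 − 88.49)/[(88.49 + 63.4)/2] = -25.09/75.945 ≈ -0.3304.
Arc elasticity E = %ΔQ/%ΔP ≈ 0.1074/-0.3304 ≈ -0.325.
|E| < 1: demand is inelastic over this range.

-0.325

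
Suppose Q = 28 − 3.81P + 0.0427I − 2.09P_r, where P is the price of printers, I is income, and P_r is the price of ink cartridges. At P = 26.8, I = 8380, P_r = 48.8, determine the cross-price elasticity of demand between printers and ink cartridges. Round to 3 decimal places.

At the given point, Q = 28 − 3.81(26.8) + 0.0427(8380) − 2.09(48.8) = 28 − 102.108 + 357.826 − 101.992 = 181.726.
∂Q/∂P_r = −2.09, so E_xy = -2.09·(48.8/181.726) ≈ -0.561.
E_xy < 0: the goods are complements.

-0.561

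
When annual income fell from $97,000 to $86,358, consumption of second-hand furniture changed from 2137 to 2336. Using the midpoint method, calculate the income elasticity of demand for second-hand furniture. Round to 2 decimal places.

-0.77

%ΔQ = (2336 − 2137)/[(2137+2336)/2] = 199/2236.5 ≈ 0.0890.
%ΔI = (86,358 − 97,000)/[(97,000+86,358)/2] = -10642/91679 ≈ -0.1161.
E_I = %ΔQ/%ΔI ≈ -0.77.
E_I < 0: inferior good.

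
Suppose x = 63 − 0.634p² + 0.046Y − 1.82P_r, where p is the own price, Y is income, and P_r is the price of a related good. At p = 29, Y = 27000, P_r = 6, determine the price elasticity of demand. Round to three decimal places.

-1.402

At the given point, x = 63 − 0.634(29)² + 0.046(27000) − 1.82(6) = 63 − 533.194 + 1242 − 10.92 = 760.886.
∂x/∂p = −2·0.634·p = -36.772, so E_p = -36.772·(29/760.886) ≈ -1.402.
|E_p| > 1: demand is elastic.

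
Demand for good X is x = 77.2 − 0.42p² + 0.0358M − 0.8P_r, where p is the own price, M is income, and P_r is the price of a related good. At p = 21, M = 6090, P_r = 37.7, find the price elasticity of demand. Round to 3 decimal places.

-4.640

At the given point, x = 77.2 − 0.42(21)² + 0.0358(6090) − 0.8(37.7) = 77.2 − 185.22 + 218.022 − 30.16 = 79.842.
∂x/∂p = −2·0.42·p = -17.64, so E_p = -17.64·(21/79.842) ≈ -4.640.
|E_p| > 1: demand is elastic.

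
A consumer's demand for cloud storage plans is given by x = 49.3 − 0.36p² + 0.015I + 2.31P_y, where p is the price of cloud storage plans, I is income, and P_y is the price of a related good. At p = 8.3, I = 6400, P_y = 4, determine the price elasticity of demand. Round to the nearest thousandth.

-0.382

x = 49.3 − 0.36(8.3)² + 0.015(6400) + 2.31(4) = 49.3 − 24.8004 + 96 + 9.24 = 129.7396.
∂x/∂p = −2·0.36·p = -5.976, so E_p = -5.976·(8.3/129.7396) ≈ -0.382.
|E_p| < 1: demand is inelastic.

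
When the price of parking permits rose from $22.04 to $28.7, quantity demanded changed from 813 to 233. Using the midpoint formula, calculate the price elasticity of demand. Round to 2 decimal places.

-4.22

%Δq = (233 − 813)/[(813 + 233)/2] = -580/523 ≈ -1.1090.
%ΔP = (28.7 − 22.04)/[(22.04 + 28.7)/2] = 6.66/25.37 ≈ 0.2625.
Arc elasticity E = %Δq/%ΔP ≈ -1.1090/0.2625 ≈ -4.22.
|E| > 1: demand is elastic over this range.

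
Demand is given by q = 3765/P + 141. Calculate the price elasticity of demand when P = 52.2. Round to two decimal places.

-0.34

At P = 52.2, q = 213.1264.
dq/dP = −3765/P² = −1.3817.
Point elasticity E = (dq/dP)·(P/q) = -1.3817 × 52.2/213.1264 ≈ -0.34.
|E| < 1, so demand is inelastic at this price.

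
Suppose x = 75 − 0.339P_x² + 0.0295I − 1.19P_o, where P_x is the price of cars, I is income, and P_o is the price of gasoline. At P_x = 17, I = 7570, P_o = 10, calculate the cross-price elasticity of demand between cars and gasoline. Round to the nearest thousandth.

First evaluate x: 75 − 0.339(17)² + 0.0295(7570) − 1.19(10) = 75 − 97.971 + 223.315 − 11.9 = 188.444.
∂x/∂P_o = −1.19, so E_xy = -1.19·(10/188.444) ≈ -0.063.
E_xy < 0: the goods are complements.

-0.063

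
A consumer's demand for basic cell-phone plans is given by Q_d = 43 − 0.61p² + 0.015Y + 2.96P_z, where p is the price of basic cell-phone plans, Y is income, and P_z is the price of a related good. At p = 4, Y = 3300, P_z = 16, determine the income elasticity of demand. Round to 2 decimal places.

0.38

First evaluate Q_d: 43 − 0.61(4)² + 0.015(3300) + 2.96(16) = 43 − 9.76 + 49.5 + 47.36 = 130.1.
∂Q_d/∂Y = +0.015, so E_I = 0.015·(3300/130.1) ≈ 0.38.
E_I ∈ (0,1): normal good (necessity).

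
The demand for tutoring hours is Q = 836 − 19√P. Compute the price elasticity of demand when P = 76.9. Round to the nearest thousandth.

-0.124

At P = 76.9, Q = 669.384.
dQ/dP = −19/(2√P) = −19/(2·8.7693).
Point elasticity E = (dQ/dP)·(P/Q) = -1.0833 × 76.9/669.384 ≈ -0.124.
|E| < 1, so demand is inelastic at this price.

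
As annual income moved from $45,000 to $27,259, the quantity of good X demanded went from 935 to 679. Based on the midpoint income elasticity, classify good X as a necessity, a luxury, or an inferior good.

%ΔQ = (679 − 935)/[(935+679)/2] = -256/807 ≈ -0.3172.
%ΔY = (27,259 − 45,000)/[(45,000+27,259)/2] = -17741/36129.5 ≈ -0.4910.
E_I = %ΔQ/%ΔY ≈ 0.646.
E_I ∈ (0,1): normal good (necessity).

necessity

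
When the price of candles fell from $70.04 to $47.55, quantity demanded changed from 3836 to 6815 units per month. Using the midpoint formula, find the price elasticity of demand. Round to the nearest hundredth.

%ΔQ = (6815 − 3836)/[(3836 + 6815)/2] = 2979/5325.5 ≈ 0.5594.
%Δp = (47.55 − 70.04)/[(70.04 + 47.55)/2] = -22.49/58.795 ≈ -0.3825.
Arc elasticity E = %ΔQ/%Δp ≈ 0.5594/-0.3825 ≈ -1.46.
|E| > 1: demand is elastic over this range.

-1.46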